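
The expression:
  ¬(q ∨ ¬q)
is never true.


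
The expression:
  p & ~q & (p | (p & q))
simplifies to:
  p & ~q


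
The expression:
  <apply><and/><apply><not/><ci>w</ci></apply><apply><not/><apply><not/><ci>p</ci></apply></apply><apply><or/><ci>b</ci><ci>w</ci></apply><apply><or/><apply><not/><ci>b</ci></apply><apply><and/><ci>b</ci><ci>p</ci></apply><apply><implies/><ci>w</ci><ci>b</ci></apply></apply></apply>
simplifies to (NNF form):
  <apply><and/><ci>b</ci><ci>p</ci><apply><not/><ci>w</ci></apply></apply>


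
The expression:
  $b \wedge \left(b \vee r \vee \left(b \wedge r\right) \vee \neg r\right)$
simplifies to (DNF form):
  $b$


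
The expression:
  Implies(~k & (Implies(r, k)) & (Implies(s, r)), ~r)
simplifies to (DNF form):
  True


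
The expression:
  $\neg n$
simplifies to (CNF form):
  $\neg n$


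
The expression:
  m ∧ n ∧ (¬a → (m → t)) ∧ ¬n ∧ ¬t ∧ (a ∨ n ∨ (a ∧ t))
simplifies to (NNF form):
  False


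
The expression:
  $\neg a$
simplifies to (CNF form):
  $\neg a$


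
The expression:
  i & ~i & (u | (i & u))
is never true.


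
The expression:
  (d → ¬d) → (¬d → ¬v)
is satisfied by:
  {d: True, v: False}
  {v: False, d: False}
  {v: True, d: True}


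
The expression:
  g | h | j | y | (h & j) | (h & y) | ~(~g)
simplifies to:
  g | h | j | y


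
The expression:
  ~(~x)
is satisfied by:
  {x: True}


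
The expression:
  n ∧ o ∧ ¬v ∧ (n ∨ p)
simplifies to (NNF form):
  n ∧ o ∧ ¬v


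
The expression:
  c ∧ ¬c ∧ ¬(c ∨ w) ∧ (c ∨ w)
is never true.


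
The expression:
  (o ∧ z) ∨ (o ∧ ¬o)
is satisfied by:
  {z: True, o: True}


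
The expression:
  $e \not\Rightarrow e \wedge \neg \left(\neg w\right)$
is never true.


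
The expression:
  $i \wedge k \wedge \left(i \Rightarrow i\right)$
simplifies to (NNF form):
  $i \wedge k$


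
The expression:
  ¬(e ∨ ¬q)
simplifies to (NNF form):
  q ∧ ¬e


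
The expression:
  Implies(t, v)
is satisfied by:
  {v: True, t: False}
  {t: False, v: False}
  {t: True, v: True}


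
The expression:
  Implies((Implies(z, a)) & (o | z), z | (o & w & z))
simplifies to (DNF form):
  z | ~o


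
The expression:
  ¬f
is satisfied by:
  {f: False}


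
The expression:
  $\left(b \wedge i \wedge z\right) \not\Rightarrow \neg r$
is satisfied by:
  {r: True, i: True, b: True, z: True}


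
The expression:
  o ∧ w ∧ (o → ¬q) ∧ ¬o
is never true.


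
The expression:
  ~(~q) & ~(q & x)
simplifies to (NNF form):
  q & ~x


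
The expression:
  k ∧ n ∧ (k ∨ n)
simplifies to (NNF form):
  k ∧ n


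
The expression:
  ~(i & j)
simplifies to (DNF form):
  ~i | ~j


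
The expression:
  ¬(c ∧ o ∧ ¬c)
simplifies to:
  True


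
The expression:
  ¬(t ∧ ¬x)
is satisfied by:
  {x: True, t: False}
  {t: False, x: False}
  {t: True, x: True}


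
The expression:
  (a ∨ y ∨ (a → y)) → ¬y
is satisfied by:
  {y: False}


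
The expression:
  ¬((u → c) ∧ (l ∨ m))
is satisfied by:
  {u: True, m: False, l: False, c: False}
  {c: False, m: False, u: False, l: False}
  {c: True, u: True, m: False, l: False}
  {c: True, m: False, u: False, l: False}
  {l: True, u: True, c: False, m: False}
  {u: True, m: True, c: False, l: False}
  {l: True, u: True, m: True, c: False}


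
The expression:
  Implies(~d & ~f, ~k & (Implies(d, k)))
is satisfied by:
  {d: True, f: True, k: False}
  {d: True, f: False, k: False}
  {f: True, d: False, k: False}
  {d: False, f: False, k: False}
  {d: True, k: True, f: True}
  {d: True, k: True, f: False}
  {k: True, f: True, d: False}


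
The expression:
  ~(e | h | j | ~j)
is never true.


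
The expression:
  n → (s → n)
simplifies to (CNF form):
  True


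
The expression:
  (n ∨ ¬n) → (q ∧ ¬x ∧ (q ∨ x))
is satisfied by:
  {q: True, x: False}


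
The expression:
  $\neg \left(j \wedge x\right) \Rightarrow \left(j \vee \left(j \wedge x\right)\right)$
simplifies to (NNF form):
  $j$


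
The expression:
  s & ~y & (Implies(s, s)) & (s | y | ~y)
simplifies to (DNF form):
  s & ~y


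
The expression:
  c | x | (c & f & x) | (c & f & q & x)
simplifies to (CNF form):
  c | x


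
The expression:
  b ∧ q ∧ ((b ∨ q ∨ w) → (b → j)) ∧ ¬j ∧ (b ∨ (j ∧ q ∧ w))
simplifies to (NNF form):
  False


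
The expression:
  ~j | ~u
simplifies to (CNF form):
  ~j | ~u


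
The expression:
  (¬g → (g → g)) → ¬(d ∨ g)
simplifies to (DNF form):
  ¬d ∧ ¬g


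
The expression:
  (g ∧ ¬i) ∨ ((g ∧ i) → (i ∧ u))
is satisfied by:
  {u: True, g: False, i: False}
  {g: False, i: False, u: False}
  {i: True, u: True, g: False}
  {i: True, g: False, u: False}
  {u: True, g: True, i: False}
  {g: True, u: False, i: False}
  {i: True, g: True, u: True}


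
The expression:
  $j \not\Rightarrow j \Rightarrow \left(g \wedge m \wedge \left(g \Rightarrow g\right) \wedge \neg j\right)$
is always true.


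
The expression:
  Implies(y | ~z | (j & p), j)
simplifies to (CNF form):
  (j | z) & (j | ~y)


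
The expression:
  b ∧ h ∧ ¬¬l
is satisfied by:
  {h: True, b: True, l: True}


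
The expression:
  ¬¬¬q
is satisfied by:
  {q: False}


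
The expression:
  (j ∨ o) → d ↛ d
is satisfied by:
  {o: False, j: False}


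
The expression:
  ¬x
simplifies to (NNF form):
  ¬x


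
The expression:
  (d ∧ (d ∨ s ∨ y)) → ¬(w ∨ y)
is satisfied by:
  {y: False, d: False, w: False}
  {w: True, y: False, d: False}
  {y: True, w: False, d: False}
  {w: True, y: True, d: False}
  {d: True, w: False, y: False}


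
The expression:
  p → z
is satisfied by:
  {z: True, p: False}
  {p: False, z: False}
  {p: True, z: True}


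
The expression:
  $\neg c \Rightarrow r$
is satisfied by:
  {r: True, c: True}
  {r: True, c: False}
  {c: True, r: False}


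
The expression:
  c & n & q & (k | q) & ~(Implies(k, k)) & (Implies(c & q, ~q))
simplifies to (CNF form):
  False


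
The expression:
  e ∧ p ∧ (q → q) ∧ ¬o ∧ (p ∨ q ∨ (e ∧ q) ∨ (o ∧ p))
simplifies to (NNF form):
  e ∧ p ∧ ¬o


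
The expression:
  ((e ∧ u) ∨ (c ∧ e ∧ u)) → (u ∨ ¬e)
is always true.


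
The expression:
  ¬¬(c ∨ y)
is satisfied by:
  {y: True, c: True}
  {y: True, c: False}
  {c: True, y: False}


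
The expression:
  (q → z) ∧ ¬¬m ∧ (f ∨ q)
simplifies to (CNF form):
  m ∧ (f ∨ q) ∧ (z ∨ ¬q)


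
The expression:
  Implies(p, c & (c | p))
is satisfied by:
  {c: True, p: False}
  {p: False, c: False}
  {p: True, c: True}


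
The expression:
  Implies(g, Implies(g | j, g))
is always true.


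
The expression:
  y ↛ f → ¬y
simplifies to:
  f ∨ ¬y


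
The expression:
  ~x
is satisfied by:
  {x: False}


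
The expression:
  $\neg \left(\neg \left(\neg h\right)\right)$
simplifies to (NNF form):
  $\neg h$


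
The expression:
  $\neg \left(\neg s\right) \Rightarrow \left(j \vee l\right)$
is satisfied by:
  {j: True, l: True, s: False}
  {j: True, s: False, l: False}
  {l: True, s: False, j: False}
  {l: False, s: False, j: False}
  {j: True, l: True, s: True}
  {j: True, s: True, l: False}
  {l: True, s: True, j: False}


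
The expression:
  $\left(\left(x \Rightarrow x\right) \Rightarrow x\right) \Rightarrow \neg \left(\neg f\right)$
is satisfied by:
  {f: True, x: False}
  {x: False, f: False}
  {x: True, f: True}


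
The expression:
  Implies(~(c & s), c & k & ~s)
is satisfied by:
  {c: True, k: True, s: True}
  {c: True, k: True, s: False}
  {c: True, s: True, k: False}


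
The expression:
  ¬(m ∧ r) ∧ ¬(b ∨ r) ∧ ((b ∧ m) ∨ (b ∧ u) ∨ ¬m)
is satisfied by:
  {b: False, r: False, m: False}


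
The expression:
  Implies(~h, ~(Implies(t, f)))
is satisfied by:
  {h: True, t: True, f: False}
  {h: True, t: False, f: False}
  {f: True, h: True, t: True}
  {f: True, h: True, t: False}
  {t: True, f: False, h: False}


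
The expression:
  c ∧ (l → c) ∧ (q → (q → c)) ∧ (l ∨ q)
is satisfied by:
  {q: True, l: True, c: True}
  {q: True, c: True, l: False}
  {l: True, c: True, q: False}


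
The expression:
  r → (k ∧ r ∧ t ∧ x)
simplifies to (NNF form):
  (k ∧ t ∧ x) ∨ ¬r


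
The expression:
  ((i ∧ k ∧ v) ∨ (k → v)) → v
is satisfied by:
  {k: True, v: True}
  {k: True, v: False}
  {v: True, k: False}


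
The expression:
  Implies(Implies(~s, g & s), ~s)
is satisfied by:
  {s: False}


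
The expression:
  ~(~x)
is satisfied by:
  {x: True}


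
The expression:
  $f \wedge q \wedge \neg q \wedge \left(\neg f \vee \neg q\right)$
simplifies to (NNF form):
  $\text{False}$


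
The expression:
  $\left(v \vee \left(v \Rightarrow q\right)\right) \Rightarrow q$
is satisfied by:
  {q: True}


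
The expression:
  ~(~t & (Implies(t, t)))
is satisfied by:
  {t: True}


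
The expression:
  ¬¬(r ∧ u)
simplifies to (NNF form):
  r ∧ u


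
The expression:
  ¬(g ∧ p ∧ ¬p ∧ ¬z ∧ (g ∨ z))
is always true.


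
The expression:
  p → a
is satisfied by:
  {a: True, p: False}
  {p: False, a: False}
  {p: True, a: True}


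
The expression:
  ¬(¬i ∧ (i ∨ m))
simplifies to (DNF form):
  i ∨ ¬m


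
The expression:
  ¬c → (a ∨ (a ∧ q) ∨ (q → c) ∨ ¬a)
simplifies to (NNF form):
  True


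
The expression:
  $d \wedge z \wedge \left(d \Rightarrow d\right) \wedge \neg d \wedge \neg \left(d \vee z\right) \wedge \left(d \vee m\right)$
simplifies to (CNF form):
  $\text{False}$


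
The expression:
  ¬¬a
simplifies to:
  a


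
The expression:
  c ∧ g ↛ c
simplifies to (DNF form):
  False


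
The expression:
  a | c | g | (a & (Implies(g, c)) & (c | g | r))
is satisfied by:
  {a: True, c: True, g: True}
  {a: True, c: True, g: False}
  {a: True, g: True, c: False}
  {a: True, g: False, c: False}
  {c: True, g: True, a: False}
  {c: True, g: False, a: False}
  {g: True, c: False, a: False}


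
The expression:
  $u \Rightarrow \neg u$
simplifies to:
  $\neg u$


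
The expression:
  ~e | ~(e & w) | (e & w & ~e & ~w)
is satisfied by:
  {w: False, e: False}
  {e: True, w: False}
  {w: True, e: False}


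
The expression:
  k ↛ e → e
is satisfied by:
  {e: True, k: False}
  {k: False, e: False}
  {k: True, e: True}


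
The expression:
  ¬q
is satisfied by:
  {q: False}


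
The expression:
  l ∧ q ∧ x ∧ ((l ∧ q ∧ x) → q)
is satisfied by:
  {x: True, q: True, l: True}


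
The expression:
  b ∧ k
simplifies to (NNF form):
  b ∧ k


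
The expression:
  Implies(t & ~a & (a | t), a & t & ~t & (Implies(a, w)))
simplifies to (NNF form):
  a | ~t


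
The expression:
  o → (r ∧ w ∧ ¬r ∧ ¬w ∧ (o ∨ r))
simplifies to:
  ¬o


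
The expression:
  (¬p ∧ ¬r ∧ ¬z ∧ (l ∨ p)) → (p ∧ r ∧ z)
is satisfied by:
  {r: True, z: True, p: True, l: False}
  {r: True, z: True, l: False, p: False}
  {r: True, p: True, l: False, z: False}
  {r: True, l: False, p: False, z: False}
  {z: True, p: True, l: False, r: False}
  {z: True, l: False, p: False, r: False}
  {p: True, z: False, l: False, r: False}
  {z: False, l: False, p: False, r: False}
  {z: True, r: True, l: True, p: True}
  {z: True, r: True, l: True, p: False}
  {r: True, l: True, p: True, z: False}
  {r: True, l: True, z: False, p: False}
  {p: True, l: True, z: True, r: False}
  {l: True, z: True, r: False, p: False}
  {l: True, p: True, r: False, z: False}


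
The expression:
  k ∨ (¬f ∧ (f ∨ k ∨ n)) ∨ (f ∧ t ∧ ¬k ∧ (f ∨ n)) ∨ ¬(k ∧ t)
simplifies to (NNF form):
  True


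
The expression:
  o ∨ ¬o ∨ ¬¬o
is always true.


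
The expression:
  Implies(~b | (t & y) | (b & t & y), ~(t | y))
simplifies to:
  (b & ~t) | (b & ~y) | (~t & ~y)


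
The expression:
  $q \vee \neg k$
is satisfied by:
  {q: True, k: False}
  {k: False, q: False}
  {k: True, q: True}


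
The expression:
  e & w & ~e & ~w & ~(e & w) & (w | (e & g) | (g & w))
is never true.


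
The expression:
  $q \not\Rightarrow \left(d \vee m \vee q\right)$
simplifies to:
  $\text{False}$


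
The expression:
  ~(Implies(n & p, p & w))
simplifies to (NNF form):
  n & p & ~w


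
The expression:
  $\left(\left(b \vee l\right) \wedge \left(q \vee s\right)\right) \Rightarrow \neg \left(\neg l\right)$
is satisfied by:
  {l: True, q: False, s: False, b: False}
  {l: True, s: True, q: False, b: False}
  {l: True, q: True, s: False, b: False}
  {l: True, s: True, q: True, b: False}
  {l: False, q: False, s: False, b: False}
  {s: True, l: False, q: False, b: False}
  {q: True, l: False, s: False, b: False}
  {s: True, q: True, l: False, b: False}
  {b: True, l: True, q: False, s: False}
  {b: True, s: True, l: True, q: False}
  {b: True, l: True, q: True, s: False}
  {b: True, s: True, l: True, q: True}
  {b: True, l: False, q: False, s: False}


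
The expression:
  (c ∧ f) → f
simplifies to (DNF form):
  True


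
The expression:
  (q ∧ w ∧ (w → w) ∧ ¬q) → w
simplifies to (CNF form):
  True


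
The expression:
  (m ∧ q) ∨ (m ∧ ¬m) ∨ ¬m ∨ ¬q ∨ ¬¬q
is always true.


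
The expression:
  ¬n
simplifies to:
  ¬n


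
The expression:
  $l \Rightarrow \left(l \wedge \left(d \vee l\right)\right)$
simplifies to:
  $\text{True}$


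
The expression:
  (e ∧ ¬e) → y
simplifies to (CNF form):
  True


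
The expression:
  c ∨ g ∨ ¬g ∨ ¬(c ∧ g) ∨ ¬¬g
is always true.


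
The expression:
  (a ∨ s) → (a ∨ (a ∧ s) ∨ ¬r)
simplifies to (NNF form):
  a ∨ ¬r ∨ ¬s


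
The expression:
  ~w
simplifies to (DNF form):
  ~w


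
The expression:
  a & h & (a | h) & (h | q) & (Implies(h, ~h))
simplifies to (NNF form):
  False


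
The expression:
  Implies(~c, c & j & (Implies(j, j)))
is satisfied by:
  {c: True}


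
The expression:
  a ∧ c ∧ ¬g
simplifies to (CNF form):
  a ∧ c ∧ ¬g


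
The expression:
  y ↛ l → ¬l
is always true.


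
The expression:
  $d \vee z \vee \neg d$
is always true.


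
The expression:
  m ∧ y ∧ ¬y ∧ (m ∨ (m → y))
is never true.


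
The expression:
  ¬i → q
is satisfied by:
  {i: True, q: True}
  {i: True, q: False}
  {q: True, i: False}


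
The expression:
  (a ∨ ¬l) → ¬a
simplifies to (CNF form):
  ¬a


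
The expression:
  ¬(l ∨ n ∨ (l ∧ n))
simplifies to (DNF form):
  ¬l ∧ ¬n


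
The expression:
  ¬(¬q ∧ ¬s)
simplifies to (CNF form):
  q ∨ s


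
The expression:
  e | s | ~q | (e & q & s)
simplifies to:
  e | s | ~q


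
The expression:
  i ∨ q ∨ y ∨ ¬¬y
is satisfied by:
  {i: True, y: True, q: True}
  {i: True, y: True, q: False}
  {i: True, q: True, y: False}
  {i: True, q: False, y: False}
  {y: True, q: True, i: False}
  {y: True, q: False, i: False}
  {q: True, y: False, i: False}


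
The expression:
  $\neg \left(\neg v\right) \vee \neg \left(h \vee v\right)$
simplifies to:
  $v \vee \neg h$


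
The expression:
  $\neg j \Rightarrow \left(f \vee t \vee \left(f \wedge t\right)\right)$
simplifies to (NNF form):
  $f \vee j \vee t$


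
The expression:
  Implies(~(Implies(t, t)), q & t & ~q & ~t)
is always true.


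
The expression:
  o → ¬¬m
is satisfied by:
  {m: True, o: False}
  {o: False, m: False}
  {o: True, m: True}


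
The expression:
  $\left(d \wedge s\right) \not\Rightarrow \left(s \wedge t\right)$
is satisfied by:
  {s: True, d: True, t: False}


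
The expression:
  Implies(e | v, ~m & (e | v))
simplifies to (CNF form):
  (~e | ~m) & (~m | ~v)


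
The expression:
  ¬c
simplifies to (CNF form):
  ¬c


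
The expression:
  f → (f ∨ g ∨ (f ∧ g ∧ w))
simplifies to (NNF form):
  True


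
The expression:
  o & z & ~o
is never true.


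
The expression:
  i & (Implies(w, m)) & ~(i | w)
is never true.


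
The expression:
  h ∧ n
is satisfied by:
  {h: True, n: True}


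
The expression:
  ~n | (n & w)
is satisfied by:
  {w: True, n: False}
  {n: False, w: False}
  {n: True, w: True}


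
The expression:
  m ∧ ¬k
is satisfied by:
  {m: True, k: False}


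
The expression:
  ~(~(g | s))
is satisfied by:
  {g: True, s: True}
  {g: True, s: False}
  {s: True, g: False}


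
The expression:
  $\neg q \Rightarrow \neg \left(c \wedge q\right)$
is always true.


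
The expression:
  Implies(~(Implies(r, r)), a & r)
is always true.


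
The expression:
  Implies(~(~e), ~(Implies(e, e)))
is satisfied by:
  {e: False}


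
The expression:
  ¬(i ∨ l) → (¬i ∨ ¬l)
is always true.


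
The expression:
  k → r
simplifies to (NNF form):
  r ∨ ¬k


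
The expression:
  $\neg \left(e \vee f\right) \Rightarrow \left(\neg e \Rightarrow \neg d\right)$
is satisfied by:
  {e: True, f: True, d: False}
  {e: True, f: False, d: False}
  {f: True, e: False, d: False}
  {e: False, f: False, d: False}
  {d: True, e: True, f: True}
  {d: True, e: True, f: False}
  {d: True, f: True, e: False}


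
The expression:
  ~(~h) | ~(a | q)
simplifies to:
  h | (~a & ~q)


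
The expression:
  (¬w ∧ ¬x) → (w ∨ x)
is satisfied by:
  {x: True, w: True}
  {x: True, w: False}
  {w: True, x: False}


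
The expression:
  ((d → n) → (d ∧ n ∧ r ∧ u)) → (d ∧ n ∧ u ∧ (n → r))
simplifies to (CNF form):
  n ∨ ¬d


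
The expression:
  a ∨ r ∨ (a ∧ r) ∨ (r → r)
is always true.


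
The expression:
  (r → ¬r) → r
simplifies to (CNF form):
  r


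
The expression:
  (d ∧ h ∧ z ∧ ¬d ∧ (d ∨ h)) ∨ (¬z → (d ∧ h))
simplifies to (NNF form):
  z ∨ (d ∧ h)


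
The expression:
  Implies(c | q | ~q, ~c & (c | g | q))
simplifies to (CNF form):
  ~c & (g | q)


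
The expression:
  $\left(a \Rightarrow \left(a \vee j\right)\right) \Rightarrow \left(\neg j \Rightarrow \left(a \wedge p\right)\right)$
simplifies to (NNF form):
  $j \vee \left(a \wedge p\right)$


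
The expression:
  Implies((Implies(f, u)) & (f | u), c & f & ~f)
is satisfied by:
  {u: False}


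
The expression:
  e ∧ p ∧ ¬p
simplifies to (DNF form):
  False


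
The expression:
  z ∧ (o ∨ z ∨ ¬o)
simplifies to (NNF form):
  z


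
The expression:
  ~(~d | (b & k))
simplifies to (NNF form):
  d & (~b | ~k)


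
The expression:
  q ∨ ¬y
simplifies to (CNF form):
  q ∨ ¬y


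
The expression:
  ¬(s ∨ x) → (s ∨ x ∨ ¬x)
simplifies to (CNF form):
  True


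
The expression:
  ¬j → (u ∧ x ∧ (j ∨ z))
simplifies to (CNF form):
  (j ∨ u) ∧ (j ∨ x) ∧ (j ∨ z)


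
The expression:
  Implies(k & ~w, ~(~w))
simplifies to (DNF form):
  w | ~k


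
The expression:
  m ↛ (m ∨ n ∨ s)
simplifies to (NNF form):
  False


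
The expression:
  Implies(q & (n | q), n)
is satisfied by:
  {n: True, q: False}
  {q: False, n: False}
  {q: True, n: True}


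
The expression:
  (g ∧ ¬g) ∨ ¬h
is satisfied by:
  {h: False}


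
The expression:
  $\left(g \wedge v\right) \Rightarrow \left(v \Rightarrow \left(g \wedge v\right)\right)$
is always true.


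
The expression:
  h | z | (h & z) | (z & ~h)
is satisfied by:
  {z: True, h: True}
  {z: True, h: False}
  {h: True, z: False}


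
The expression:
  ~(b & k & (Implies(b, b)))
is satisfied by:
  {k: False, b: False}
  {b: True, k: False}
  {k: True, b: False}


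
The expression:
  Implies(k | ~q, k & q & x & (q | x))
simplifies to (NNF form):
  q & (x | ~k)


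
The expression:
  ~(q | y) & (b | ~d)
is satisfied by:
  {b: True, q: False, y: False, d: False}
  {b: False, q: False, y: False, d: False}
  {b: True, d: True, q: False, y: False}


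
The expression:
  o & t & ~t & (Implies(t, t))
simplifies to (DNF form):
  False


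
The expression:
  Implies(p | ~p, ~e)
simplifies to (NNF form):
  ~e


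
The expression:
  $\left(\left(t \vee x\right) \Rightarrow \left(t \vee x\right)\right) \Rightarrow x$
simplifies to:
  $x$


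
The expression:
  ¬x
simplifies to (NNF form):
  ¬x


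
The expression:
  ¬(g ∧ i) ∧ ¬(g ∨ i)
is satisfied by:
  {g: False, i: False}


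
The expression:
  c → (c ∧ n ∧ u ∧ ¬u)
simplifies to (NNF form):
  ¬c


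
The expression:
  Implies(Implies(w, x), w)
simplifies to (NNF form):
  w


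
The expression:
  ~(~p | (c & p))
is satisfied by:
  {p: True, c: False}


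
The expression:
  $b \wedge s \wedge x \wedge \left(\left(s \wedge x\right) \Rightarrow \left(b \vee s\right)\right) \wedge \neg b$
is never true.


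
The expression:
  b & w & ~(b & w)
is never true.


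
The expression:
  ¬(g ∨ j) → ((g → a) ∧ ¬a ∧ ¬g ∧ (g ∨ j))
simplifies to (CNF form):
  g ∨ j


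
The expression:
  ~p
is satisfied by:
  {p: False}


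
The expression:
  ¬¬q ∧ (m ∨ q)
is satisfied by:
  {q: True}


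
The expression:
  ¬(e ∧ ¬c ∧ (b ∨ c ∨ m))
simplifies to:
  c ∨ (¬b ∧ ¬m) ∨ ¬e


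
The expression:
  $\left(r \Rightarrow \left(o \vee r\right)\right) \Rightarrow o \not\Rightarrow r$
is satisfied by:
  {o: True, r: False}


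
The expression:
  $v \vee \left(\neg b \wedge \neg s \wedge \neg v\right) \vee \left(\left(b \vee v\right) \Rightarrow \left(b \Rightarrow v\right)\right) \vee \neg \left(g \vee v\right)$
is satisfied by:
  {v: True, g: False, b: False}
  {g: False, b: False, v: False}
  {b: True, v: True, g: False}
  {b: True, g: False, v: False}
  {v: True, g: True, b: False}
  {g: True, v: False, b: False}
  {b: True, g: True, v: True}


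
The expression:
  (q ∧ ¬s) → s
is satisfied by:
  {s: True, q: False}
  {q: False, s: False}
  {q: True, s: True}


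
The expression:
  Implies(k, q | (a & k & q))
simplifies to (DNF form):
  q | ~k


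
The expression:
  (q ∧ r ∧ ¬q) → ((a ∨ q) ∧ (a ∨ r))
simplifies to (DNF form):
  True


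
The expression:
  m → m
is always true.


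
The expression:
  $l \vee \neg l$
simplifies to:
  $\text{True}$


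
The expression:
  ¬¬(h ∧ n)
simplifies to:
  h ∧ n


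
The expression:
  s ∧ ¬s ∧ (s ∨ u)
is never true.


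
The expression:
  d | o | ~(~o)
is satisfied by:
  {d: True, o: True}
  {d: True, o: False}
  {o: True, d: False}


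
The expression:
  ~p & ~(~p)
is never true.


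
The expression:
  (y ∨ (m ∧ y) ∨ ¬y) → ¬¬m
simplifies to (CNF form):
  m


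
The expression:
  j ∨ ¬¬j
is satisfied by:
  {j: True}


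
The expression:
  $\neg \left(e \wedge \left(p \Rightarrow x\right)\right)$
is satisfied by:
  {p: True, x: False, e: False}
  {x: False, e: False, p: False}
  {p: True, x: True, e: False}
  {x: True, p: False, e: False}
  {e: True, p: True, x: False}


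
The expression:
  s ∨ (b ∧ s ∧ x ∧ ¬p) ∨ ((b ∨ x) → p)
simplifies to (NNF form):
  p ∨ s ∨ (¬b ∧ ¬x)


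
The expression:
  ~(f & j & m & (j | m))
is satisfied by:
  {m: False, j: False, f: False}
  {f: True, m: False, j: False}
  {j: True, m: False, f: False}
  {f: True, j: True, m: False}
  {m: True, f: False, j: False}
  {f: True, m: True, j: False}
  {j: True, m: True, f: False}


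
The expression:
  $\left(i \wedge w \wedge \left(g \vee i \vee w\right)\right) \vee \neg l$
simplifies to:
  $\left(i \wedge w\right) \vee \neg l$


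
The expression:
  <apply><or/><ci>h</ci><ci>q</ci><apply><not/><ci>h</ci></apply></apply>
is always true.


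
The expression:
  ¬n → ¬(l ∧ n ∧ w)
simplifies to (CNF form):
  True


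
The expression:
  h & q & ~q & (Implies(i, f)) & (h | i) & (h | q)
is never true.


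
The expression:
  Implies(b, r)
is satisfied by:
  {r: True, b: False}
  {b: False, r: False}
  {b: True, r: True}


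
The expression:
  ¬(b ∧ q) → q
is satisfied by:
  {q: True}


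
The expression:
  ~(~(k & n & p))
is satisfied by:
  {p: True, n: True, k: True}


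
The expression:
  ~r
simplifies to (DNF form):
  ~r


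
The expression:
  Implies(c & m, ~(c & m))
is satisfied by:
  {m: False, c: False}
  {c: True, m: False}
  {m: True, c: False}


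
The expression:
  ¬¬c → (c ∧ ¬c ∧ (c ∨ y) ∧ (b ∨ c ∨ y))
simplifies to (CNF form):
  ¬c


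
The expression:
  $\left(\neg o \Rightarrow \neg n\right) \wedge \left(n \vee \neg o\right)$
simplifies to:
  $\left(n \wedge o\right) \vee \left(\neg n \wedge \neg o\right)$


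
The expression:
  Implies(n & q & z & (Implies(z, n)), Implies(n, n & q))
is always true.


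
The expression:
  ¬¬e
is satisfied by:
  {e: True}


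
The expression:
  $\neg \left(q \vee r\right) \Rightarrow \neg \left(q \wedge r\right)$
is always true.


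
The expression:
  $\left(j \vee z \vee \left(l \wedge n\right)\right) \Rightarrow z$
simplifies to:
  $z \vee \left(\neg j \wedge \neg l\right) \vee \left(\neg j \wedge \neg n\right)$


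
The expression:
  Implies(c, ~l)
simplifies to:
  ~c | ~l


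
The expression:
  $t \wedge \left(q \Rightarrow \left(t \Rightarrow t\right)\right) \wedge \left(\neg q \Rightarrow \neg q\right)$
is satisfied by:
  {t: True}


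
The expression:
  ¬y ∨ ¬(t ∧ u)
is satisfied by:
  {u: False, t: False, y: False}
  {y: True, u: False, t: False}
  {t: True, u: False, y: False}
  {y: True, t: True, u: False}
  {u: True, y: False, t: False}
  {y: True, u: True, t: False}
  {t: True, u: True, y: False}


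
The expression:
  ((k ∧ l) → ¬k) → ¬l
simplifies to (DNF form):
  k ∨ ¬l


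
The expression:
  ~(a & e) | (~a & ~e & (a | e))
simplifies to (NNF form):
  ~a | ~e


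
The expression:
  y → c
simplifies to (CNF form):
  c ∨ ¬y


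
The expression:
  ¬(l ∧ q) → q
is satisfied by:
  {q: True}


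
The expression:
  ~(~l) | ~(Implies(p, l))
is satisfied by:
  {l: True, p: True}
  {l: True, p: False}
  {p: True, l: False}


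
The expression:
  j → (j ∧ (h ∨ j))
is always true.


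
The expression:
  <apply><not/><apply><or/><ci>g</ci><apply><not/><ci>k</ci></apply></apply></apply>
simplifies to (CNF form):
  <apply><and/><ci>k</ci><apply><not/><ci>g</ci></apply></apply>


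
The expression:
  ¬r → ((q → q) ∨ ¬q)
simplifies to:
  True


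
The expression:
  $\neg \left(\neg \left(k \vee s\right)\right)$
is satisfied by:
  {k: True, s: True}
  {k: True, s: False}
  {s: True, k: False}


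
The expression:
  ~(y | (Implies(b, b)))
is never true.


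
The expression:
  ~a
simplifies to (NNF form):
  ~a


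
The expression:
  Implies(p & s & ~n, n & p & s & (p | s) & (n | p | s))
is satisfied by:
  {n: True, s: False, p: False}
  {s: False, p: False, n: False}
  {n: True, p: True, s: False}
  {p: True, s: False, n: False}
  {n: True, s: True, p: False}
  {s: True, n: False, p: False}
  {n: True, p: True, s: True}


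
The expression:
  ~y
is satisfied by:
  {y: False}


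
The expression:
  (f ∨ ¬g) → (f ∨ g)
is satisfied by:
  {g: True, f: True}
  {g: True, f: False}
  {f: True, g: False}


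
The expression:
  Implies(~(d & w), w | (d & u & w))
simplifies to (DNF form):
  w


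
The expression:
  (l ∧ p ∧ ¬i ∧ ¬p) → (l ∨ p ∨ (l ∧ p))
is always true.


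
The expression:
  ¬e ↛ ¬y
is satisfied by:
  {y: True, e: False}


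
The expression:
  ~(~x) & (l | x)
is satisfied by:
  {x: True}


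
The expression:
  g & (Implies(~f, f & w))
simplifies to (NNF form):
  f & g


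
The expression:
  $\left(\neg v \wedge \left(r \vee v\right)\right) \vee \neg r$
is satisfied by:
  {v: False, r: False}
  {r: True, v: False}
  {v: True, r: False}


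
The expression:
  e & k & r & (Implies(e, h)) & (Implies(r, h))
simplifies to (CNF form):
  e & h & k & r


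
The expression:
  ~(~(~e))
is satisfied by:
  {e: False}


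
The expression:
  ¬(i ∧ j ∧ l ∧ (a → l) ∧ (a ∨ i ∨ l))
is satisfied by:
  {l: False, i: False, j: False}
  {j: True, l: False, i: False}
  {i: True, l: False, j: False}
  {j: True, i: True, l: False}
  {l: True, j: False, i: False}
  {j: True, l: True, i: False}
  {i: True, l: True, j: False}


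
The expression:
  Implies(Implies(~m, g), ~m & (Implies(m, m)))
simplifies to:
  ~m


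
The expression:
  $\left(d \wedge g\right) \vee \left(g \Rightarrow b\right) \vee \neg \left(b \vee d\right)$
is always true.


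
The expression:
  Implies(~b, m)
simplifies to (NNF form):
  b | m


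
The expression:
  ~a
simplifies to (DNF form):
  ~a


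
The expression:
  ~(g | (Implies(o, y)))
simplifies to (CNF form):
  o & ~g & ~y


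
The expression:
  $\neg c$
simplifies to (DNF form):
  $\neg c$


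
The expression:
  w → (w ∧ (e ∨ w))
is always true.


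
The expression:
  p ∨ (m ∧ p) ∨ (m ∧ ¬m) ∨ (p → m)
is always true.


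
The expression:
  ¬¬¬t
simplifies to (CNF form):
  ¬t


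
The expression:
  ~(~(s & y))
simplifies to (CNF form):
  s & y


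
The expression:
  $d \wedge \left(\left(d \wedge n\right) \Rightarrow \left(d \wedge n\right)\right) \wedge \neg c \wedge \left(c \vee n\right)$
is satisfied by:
  {d: True, n: True, c: False}


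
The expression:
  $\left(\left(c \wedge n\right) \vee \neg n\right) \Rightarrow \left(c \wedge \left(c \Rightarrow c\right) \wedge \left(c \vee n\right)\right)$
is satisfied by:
  {n: True, c: True}
  {n: True, c: False}
  {c: True, n: False}


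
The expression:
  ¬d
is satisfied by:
  {d: False}


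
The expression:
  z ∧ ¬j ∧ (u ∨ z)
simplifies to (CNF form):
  z ∧ ¬j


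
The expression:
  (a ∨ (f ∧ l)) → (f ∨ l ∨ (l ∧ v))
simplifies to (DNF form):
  f ∨ l ∨ ¬a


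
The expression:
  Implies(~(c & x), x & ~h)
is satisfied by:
  {c: True, x: True, h: False}
  {x: True, h: False, c: False}
  {c: True, h: True, x: True}


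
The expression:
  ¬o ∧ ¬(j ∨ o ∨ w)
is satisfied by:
  {o: False, w: False, j: False}


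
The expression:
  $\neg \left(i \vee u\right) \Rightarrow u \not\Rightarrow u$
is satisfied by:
  {i: True, u: True}
  {i: True, u: False}
  {u: True, i: False}


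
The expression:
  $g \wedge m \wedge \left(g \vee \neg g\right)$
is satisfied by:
  {m: True, g: True}


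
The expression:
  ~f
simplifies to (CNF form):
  ~f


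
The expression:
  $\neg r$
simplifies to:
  $\neg r$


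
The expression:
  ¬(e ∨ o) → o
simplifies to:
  e ∨ o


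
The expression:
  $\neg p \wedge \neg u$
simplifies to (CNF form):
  $\neg p \wedge \neg u$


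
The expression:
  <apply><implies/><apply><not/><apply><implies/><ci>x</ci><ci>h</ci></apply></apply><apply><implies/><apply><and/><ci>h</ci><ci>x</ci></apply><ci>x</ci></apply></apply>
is always true.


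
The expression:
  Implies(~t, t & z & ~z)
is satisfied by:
  {t: True}


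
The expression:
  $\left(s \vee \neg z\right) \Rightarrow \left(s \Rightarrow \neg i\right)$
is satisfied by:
  {s: False, i: False}
  {i: True, s: False}
  {s: True, i: False}


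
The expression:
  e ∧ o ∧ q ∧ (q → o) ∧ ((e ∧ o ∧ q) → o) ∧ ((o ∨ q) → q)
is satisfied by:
  {e: True, o: True, q: True}


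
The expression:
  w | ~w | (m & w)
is always true.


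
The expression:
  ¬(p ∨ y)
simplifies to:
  ¬p ∧ ¬y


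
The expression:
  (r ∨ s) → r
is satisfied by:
  {r: True, s: False}
  {s: False, r: False}
  {s: True, r: True}


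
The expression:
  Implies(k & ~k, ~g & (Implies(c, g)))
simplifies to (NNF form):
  True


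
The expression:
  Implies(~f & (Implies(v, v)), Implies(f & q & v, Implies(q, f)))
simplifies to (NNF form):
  True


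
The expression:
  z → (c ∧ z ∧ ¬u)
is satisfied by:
  {c: True, z: False, u: False}
  {c: False, z: False, u: False}
  {u: True, c: True, z: False}
  {u: True, c: False, z: False}
  {z: True, c: True, u: False}


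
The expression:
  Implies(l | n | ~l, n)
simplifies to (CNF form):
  n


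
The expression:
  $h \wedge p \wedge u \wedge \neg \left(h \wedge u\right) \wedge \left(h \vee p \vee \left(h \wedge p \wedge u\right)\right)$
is never true.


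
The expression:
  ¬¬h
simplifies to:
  h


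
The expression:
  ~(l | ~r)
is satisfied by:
  {r: True, l: False}


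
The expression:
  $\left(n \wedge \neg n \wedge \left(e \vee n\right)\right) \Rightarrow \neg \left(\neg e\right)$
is always true.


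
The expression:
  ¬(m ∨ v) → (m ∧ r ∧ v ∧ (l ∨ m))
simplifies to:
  m ∨ v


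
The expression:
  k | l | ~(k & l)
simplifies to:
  True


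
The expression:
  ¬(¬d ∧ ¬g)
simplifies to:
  d ∨ g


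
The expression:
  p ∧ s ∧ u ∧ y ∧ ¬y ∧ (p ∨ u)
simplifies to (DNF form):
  False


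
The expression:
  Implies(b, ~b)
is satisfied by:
  {b: False}


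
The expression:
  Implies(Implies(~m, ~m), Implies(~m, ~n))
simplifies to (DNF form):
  m | ~n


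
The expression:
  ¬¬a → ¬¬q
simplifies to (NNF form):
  q ∨ ¬a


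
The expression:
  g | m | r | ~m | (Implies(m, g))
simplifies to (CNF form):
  True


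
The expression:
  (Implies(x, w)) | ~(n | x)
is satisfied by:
  {w: True, x: False}
  {x: False, w: False}
  {x: True, w: True}


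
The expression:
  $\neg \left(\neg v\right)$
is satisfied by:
  {v: True}


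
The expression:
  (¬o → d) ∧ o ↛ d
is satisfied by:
  {o: True, d: False}


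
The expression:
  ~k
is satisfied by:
  {k: False}


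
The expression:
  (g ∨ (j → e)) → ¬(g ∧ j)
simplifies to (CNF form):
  ¬g ∨ ¬j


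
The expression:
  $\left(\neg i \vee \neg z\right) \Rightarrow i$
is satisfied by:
  {i: True}


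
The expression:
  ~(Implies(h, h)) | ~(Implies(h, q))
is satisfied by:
  {h: True, q: False}


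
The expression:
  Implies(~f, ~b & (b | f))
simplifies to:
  f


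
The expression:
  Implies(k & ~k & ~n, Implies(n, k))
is always true.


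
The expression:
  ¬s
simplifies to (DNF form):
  ¬s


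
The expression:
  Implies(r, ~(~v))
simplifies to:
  v | ~r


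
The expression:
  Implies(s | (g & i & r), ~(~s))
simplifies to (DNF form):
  s | ~g | ~i | ~r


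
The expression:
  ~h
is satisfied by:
  {h: False}


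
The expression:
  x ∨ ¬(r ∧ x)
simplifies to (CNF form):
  True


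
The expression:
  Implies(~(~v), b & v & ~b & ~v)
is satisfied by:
  {v: False}


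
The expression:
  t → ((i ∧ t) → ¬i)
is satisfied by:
  {t: False, i: False}
  {i: True, t: False}
  {t: True, i: False}


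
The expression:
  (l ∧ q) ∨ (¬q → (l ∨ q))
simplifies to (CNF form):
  l ∨ q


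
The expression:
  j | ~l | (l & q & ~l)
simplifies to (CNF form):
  j | ~l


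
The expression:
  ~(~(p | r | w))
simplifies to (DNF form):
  p | r | w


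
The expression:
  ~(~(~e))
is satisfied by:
  {e: False}


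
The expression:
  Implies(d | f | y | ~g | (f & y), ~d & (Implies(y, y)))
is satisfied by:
  {d: False}


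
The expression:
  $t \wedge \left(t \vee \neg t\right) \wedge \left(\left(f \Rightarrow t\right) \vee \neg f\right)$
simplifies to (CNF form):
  $t$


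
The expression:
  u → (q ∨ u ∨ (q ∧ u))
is always true.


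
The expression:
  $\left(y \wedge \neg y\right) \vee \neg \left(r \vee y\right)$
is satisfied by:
  {y: False, r: False}


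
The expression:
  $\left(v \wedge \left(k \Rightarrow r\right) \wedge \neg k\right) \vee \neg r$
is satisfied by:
  {v: True, r: False, k: False}
  {v: False, r: False, k: False}
  {k: True, v: True, r: False}
  {k: True, v: False, r: False}
  {r: True, v: True, k: False}


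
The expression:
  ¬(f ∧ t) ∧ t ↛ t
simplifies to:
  False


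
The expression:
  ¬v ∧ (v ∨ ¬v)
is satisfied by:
  {v: False}


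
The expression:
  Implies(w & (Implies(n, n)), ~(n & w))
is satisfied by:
  {w: False, n: False}
  {n: True, w: False}
  {w: True, n: False}


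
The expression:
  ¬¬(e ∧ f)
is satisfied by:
  {e: True, f: True}


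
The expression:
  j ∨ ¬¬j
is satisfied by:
  {j: True}


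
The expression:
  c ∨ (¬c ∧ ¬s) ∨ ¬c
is always true.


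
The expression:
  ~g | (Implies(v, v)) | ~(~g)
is always true.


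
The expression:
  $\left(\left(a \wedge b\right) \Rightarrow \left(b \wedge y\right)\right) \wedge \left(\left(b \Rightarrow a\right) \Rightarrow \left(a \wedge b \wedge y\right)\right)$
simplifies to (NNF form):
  $b \wedge \left(y \vee \neg a\right)$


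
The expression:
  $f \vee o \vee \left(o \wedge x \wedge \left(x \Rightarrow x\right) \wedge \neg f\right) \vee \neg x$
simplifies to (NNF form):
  $f \vee o \vee \neg x$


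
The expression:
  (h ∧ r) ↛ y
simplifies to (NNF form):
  h ∧ r ∧ ¬y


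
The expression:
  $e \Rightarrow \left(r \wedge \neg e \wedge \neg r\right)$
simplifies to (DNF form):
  $\neg e$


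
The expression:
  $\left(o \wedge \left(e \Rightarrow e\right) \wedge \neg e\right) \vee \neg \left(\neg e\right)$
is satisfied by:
  {o: True, e: True}
  {o: True, e: False}
  {e: True, o: False}


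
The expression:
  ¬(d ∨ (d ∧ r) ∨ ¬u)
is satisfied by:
  {u: True, d: False}


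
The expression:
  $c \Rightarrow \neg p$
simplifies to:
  $\neg c \vee \neg p$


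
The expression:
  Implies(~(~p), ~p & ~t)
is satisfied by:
  {p: False}


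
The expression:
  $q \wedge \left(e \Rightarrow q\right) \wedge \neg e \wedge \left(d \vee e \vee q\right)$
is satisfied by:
  {q: True, e: False}


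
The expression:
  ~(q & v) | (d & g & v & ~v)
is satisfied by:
  {v: False, q: False}
  {q: True, v: False}
  {v: True, q: False}


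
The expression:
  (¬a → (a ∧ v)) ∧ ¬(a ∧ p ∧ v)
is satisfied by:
  {a: True, p: False, v: False}
  {a: True, v: True, p: False}
  {a: True, p: True, v: False}


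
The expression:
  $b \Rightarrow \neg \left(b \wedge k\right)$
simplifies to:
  $\neg b \vee \neg k$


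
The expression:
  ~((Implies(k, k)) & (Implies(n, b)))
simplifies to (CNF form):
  n & ~b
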